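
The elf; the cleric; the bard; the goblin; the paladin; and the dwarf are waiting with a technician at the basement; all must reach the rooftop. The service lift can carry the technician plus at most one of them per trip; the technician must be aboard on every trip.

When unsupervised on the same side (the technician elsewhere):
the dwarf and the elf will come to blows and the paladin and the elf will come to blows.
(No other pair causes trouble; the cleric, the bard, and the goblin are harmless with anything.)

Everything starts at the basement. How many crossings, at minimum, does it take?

13

Counting alone: the technician can take at most 1 across per trip to the rooftop, so moving all 6 needs at least 6 loaded trips out, with a return between consecutive ones — at least 11 crossings.
The safety rule pushes this higher. Following every safe sequence of crossings, the most of the 6 that can be at the rooftop as the service lift arrives there on crossing 11 is 5 — never all 6.
So no plan with fewer than 13 crossings exists, and this one achieves 13:
1. Technician goes to the rooftop with the elf.  [the basement: the bard, the cleric, the dwarf, the goblin, the paladin | the rooftop: the elf]
2. Technician goes back to the basement alone.  [the basement: the bard, the cleric, the dwarf, the goblin, the paladin | the rooftop: the elf]
3. Technician goes to the rooftop with the cleric.  [the basement: the bard, the dwarf, the goblin, the paladin | the rooftop: the cleric, the elf]
4. Technician goes back to the basement alone.  [the basement: the bard, the dwarf, the goblin, the paladin | the rooftop: the cleric, the elf]
5. Technician goes to the rooftop with the bard.  [the basement: the dwarf, the goblin, the paladin | the rooftop: the bard, the cleric, the elf]
6. Technician goes back to the basement alone.  [the basement: the dwarf, the goblin, the paladin | the rooftop: the bard, the cleric, the elf]
7. Technician goes to the rooftop with the goblin.  [the basement: the dwarf, the paladin | the rooftop: the bard, the cleric, the elf, the goblin]
8. Technician goes back to the basement alone.  [the basement: the dwarf, the paladin | the rooftop: the bard, the cleric, the elf, the goblin]
9. Technician goes to the rooftop with the paladin.  [the basement: the dwarf | the rooftop: the bard, the cleric, the elf, the goblin, the paladin]
10. Technician goes back to the basement with the elf.  [the basement: the dwarf, the elf | the rooftop: the bard, the cleric, the goblin, the paladin]
11. Technician goes to the rooftop with the dwarf.  [the basement: the elf | the rooftop: the bard, the cleric, the dwarf, the goblin, the paladin]
12. Technician goes back to the basement alone.  [the basement: the elf | the rooftop: the bard, the cleric, the dwarf, the goblin, the paladin]
13. Technician goes to the rooftop with the elf.  [the basement: — | the rooftop: the bard, the cleric, the dwarf, the elf, the goblin, the paladin]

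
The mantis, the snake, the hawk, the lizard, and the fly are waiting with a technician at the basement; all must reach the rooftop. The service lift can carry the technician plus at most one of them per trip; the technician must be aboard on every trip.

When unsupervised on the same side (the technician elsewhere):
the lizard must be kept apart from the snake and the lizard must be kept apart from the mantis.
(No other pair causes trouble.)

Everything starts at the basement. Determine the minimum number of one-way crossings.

11

Counting alone: the technician can take at most 1 across per trip to the rooftop, so moving all 5 needs at least 5 loaded trips out, with a return between consecutive ones — at least 9 crossings.
The safety rule pushes this higher. Following every safe sequence of crossings, the most of the 5 that can be at the rooftop as the service lift arrives there on crossing 9 is 4 — never all 5.
So no plan with fewer than 11 crossings exists, and this one achieves 11:
1. Technician goes to the rooftop with the lizard.  [the basement: the fly, the hawk, the mantis, the snake | the rooftop: the lizard]
2. Technician goes back to the basement alone.  [the basement: the fly, the hawk, the mantis, the snake | the rooftop: the lizard]
3. Technician goes to the rooftop with the mantis.  [the basement: the fly, the hawk, the snake | the rooftop: the lizard, the mantis]
4. Technician goes back to the basement with the lizard.  [the basement: the fly, the hawk, the lizard, the snake | the rooftop: the mantis]
5. Technician goes to the rooftop with the snake.  [the basement: the fly, the hawk, the lizard | the rooftop: the mantis, the snake]
6. Technician goes back to the basement alone.  [the basement: the fly, the hawk, the lizard | the rooftop: the mantis, the snake]
7. Technician goes to the rooftop with the hawk.  [the basement: the fly, the lizard | the rooftop: the hawk, the mantis, the snake]
8. Technician goes back to the basement alone.  [the basement: the fly, the lizard | the rooftop: the hawk, the mantis, the snake]
9. Technician goes to the rooftop with the fly.  [the basement: the lizard | the rooftop: the fly, the hawk, the mantis, the snake]
10. Technician goes back to the basement alone.  [the basement: the lizard | the rooftop: the fly, the hawk, the mantis, the snake]
11. Technician goes to the rooftop with the lizard.  [the basement: — | the rooftop: the fly, the hawk, the lizard, the mantis, the snake]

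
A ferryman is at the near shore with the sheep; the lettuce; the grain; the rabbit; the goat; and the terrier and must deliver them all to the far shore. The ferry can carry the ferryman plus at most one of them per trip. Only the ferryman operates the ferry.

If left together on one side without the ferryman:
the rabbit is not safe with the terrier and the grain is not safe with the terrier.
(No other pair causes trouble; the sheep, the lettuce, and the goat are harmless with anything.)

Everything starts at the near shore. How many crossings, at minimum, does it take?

Counting alone: the ferryman can take at most 1 across per trip to the far shore, so moving all 6 needs at least 6 loaded trips out, with a return between consecutive ones — at least 11 crossings.
The safety rule pushes this higher. Following every safe sequence of crossings, the most of the 6 that can be at the far shore as the ferry arrives there on crossing 11 is 5 — never all 6.
So no plan with fewer than 13 crossings exists, and this one achieves 13:
1. Ferryman goes to the far shore with the terrier.
2. Ferryman goes back to the near shore alone.
3. Ferryman goes to the far shore with the sheep.
4. Ferryman goes back to the near shore alone.
5. Ferryman goes to the far shore with the lettuce.
6. Ferryman goes back to the near shore alone.
7. Ferryman goes to the far shore with the grain.
8. Ferryman goes back to the near shore with the terrier.
9. Ferryman goes to the far shore with the rabbit.
10. Ferryman goes back to the near shore alone.
11. Ferryman goes to the far shore with the goat.
12. Ferryman goes back to the near shore alone.
13. Ferryman goes to the far shore with the terrier.

13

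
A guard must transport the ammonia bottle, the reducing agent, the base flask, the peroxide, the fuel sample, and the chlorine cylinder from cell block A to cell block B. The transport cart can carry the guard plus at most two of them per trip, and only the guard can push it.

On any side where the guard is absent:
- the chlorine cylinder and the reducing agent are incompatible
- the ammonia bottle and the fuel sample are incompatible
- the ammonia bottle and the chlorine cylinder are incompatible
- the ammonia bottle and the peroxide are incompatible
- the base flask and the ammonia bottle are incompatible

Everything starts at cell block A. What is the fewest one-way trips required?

Counting alone: the guard can take at most 2 across per trip to cell block B, so moving all 6 needs at least 3 loaded trips out, with a return between consecutive ones — at least 5 crossings.
The safety rule pushes this higher. Following every safe sequence of crossings, the most of the 6 that can be at cell block B as the transport cart arrives there on crossing 5 is 5 — never all 6.
So no plan with fewer than 7 crossings exists, and this one achieves 7:
1. Guard goes to cell block B with the ammonia bottle and the reducing agent.
2. Guard goes back to cell block A alone.
3. Guard goes to cell block B with the base flask and the peroxide.
4. Guard goes back to cell block A with the ammonia bottle.
5. Guard goes to cell block B with the ammonia bottle and the fuel sample.
6. Guard goes back to cell block A with the ammonia bottle.
7. Guard goes to cell block B with the ammonia bottle and the chlorine cylinder.

7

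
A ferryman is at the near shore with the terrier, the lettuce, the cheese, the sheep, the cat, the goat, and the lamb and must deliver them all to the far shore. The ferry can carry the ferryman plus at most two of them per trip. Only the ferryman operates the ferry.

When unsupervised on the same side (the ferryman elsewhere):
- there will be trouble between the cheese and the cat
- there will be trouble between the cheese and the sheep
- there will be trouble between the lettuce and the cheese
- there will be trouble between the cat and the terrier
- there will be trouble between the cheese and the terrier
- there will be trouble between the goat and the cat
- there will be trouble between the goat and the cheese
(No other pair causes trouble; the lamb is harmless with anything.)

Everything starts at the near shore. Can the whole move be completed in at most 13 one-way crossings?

Yes — this plan uses 11 crossings (≤ 13):
1. Ferryman goes to the far shore with the cat and the cheese.
2. Ferryman goes back to the near shore with the cheese.
3. Ferryman goes to the far shore with the cheese and the lettuce.
4. Ferryman goes back to the near shore with the cheese.
5. Ferryman goes to the far shore with the cheese and the sheep.
6. Ferryman goes back to the near shore with the cheese.
7. Ferryman goes to the far shore with the goat and the terrier.
8. Ferryman goes back to the near shore with the cat.
9. Ferryman goes to the far shore with the cheese and the lamb.
10. Ferryman goes back to the near shore with the cheese.
11. Ferryman goes to the far shore with the cat and the cheese.

Yes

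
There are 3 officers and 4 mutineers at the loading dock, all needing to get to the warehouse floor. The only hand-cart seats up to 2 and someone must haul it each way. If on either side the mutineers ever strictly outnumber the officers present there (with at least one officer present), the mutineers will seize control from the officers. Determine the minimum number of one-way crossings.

The mutineers already outnumber the officers at the loading dock before anyone moves, so the starting position itself is disallowed.

impossible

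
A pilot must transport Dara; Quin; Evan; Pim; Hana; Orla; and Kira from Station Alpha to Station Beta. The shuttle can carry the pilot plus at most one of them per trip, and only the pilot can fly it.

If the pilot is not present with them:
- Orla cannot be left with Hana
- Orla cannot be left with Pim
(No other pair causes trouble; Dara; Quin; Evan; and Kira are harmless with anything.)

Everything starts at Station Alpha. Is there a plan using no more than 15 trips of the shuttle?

Yes — this plan uses 15 crossings (≤ 15):
1. Pilot goes to Station Beta with Orla.  [Station Alpha: Dara, Evan, Hana, Kira, Pim, Quin | Station Beta: Orla]
2. Pilot goes back to Station Alpha alone.  [Station Alpha: Dara, Evan, Hana, Kira, Pim, Quin | Station Beta: Orla]
3. Pilot goes to Station Beta with Dara.  [Station Alpha: Evan, Hana, Kira, Pim, Quin | Station Beta: Dara, Orla]
4. Pilot goes back to Station Alpha alone.  [Station Alpha: Evan, Hana, Kira, Pim, Quin | Station Beta: Dara, Orla]
5. Pilot goes to Station Beta with Quin.  [Station Alpha: Evan, Hana, Kira, Pim | Station Beta: Dara, Orla, Quin]
6. Pilot goes back to Station Alpha alone.  [Station Alpha: Evan, Hana, Kira, Pim | Station Beta: Dara, Orla, Quin]
7. Pilot goes to Station Beta with Evan.  [Station Alpha: Hana, Kira, Pim | Station Beta: Dara, Evan, Orla, Quin]
8. Pilot goes back to Station Alpha alone.  [Station Alpha: Hana, Kira, Pim | Station Beta: Dara, Evan, Orla, Quin]
9. Pilot goes to Station Beta with Pim.  [Station Alpha: Hana, Kira | Station Beta: Dara, Evan, Orla, Pim, Quin]
10. Pilot goes back to Station Alpha with Orla.  [Station Alpha: Hana, Kira, Orla | Station Beta: Dara, Evan, Pim, Quin]
11. Pilot goes to Station Beta with Hana.  [Station Alpha: Kira, Orla | Station Beta: Dara, Evan, Hana, Pim, Quin]
12. Pilot goes back to Station Alpha alone.  [Station Alpha: Kira, Orla | Station Beta: Dara, Evan, Hana, Pim, Quin]
13. Pilot goes to Station Beta with Kira.  [Station Alpha: Orla | Station Beta: Dara, Evan, Hana, Kira, Pim, Quin]
14. Pilot goes back to Station Alpha alone.  [Station Alpha: Orla | Station Beta: Dara, Evan, Hana, Kira, Pim, Quin]
15. Pilot goes to Station Beta with Orla.  [Station Alpha: — | Station Beta: Dara, Evan, Hana, Kira, Orla, Pim, Quin]

Yes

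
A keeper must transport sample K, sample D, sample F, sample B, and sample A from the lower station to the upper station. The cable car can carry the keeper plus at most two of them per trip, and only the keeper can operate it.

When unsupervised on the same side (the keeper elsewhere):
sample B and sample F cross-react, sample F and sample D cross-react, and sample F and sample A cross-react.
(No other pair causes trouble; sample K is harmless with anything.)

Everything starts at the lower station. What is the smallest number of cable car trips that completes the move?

5

Counting alone: the keeper can take at most 2 across per trip to the upper station, so moving all 5 needs at least 3 loaded trips out, with a return between consecutive ones — at least 5 crossings.
The plan below uses exactly 5 crossings, so it is optimal:
1. Keeper goes to the upper station with sample F and sample K.
2. Keeper goes back to the lower station alone.
3. Keeper goes to the upper station with sample B and sample D.
4. Keeper goes back to the lower station with sample F.
5. Keeper goes to the upper station with sample A and sample F.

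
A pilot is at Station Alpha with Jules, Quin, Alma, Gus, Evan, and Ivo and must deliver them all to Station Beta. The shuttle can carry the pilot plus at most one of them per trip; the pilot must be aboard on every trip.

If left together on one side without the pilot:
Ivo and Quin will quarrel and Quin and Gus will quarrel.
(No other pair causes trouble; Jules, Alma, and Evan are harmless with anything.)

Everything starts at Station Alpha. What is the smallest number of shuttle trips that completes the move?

Counting alone: the pilot can take at most 1 across per trip to Station Beta, so moving all 6 needs at least 6 loaded trips out, with a return between consecutive ones — at least 11 crossings.
The safety rule pushes this higher. Following every safe sequence of crossings, the most of the 6 that can be at Station Beta as the shuttle arrives there on crossing 11 is 5 — never all 6.
So no plan with fewer than 13 crossings exists, and this one achieves 13:
1. Pilot goes to Station Beta with Quin.  [Station Alpha: Alma, Evan, Gus, Ivo, Jules | Station Beta: Quin]
2. Pilot goes back to Station Alpha alone.  [Station Alpha: Alma, Evan, Gus, Ivo, Jules | Station Beta: Quin]
3. Pilot goes to Station Beta with Jules.  [Station Alpha: Alma, Evan, Gus, Ivo | Station Beta: Jules, Quin]
4. Pilot goes back to Station Alpha alone.  [Station Alpha: Alma, Evan, Gus, Ivo | Station Beta: Jules, Quin]
5. Pilot goes to Station Beta with Alma.  [Station Alpha: Evan, Gus, Ivo | Station Beta: Alma, Jules, Quin]
6. Pilot goes back to Station Alpha alone.  [Station Alpha: Evan, Gus, Ivo | Station Beta: Alma, Jules, Quin]
7. Pilot goes to Station Beta with Gus.  [Station Alpha: Evan, Ivo | Station Beta: Alma, Gus, Jules, Quin]
8. Pilot goes back to Station Alpha with Quin.  [Station Alpha: Evan, Ivo, Quin | Station Beta: Alma, Gus, Jules]
9. Pilot goes to Station Beta with Ivo.  [Station Alpha: Evan, Quin | Station Beta: Alma, Gus, Ivo, Jules]
10. Pilot goes back to Station Alpha alone.  [Station Alpha: Evan, Quin | Station Beta: Alma, Gus, Ivo, Jules]
11. Pilot goes to Station Beta with Evan.  [Station Alpha: Quin | Station Beta: Alma, Evan, Gus, Ivo, Jules]
12. Pilot goes back to Station Alpha alone.  [Station Alpha: Quin | Station Beta: Alma, Evan, Gus, Ivo, Jules]
13. Pilot goes to Station Beta with Quin.  [Station Alpha: — | Station Beta: Alma, Evan, Gus, Ivo, Jules, Quin]

13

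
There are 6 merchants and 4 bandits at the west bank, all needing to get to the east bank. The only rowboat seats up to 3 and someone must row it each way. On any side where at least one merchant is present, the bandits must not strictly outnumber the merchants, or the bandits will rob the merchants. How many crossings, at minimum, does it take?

9

Counting alone: each trip to the east bank takes at most 3 across and each return brings at least 1 back, so after t trips out (and t−1 returns) at most 3t − (t−1) of the 10 are across; that first reaches 10 at t = 5, so at least 9 crossings are needed.
The plan below uses exactly 9 crossings, so it is optimal:
1. 2 bandits → the east bank.  (the west bank: 6M 2B; the east bank: 0M 2B)
2. 1 bandit ← the west bank.  (the west bank: 6M 3B; the east bank: 0M 1B)
3. 3 bandits → the east bank.  (the west bank: 6M 0B; the east bank: 0M 4B)
4. 1 bandit ← the west bank.  (the west bank: 6M 1B; the east bank: 0M 3B)
5. 3 merchants → the east bank.  (the west bank: 3M 1B; the east bank: 3M 3B)
6. 1 bandit ← the west bank.  (the west bank: 3M 2B; the east bank: 3M 2B)
7. 1 merchant and 2 bandits → the east bank.  (the west bank: 2M 0B; the east bank: 4M 4B)
8. 1 bandit ← the west bank.  (the west bank: 2M 1B; the east bank: 4M 3B)
9. 2 merchants and 1 bandit → the east bank.  (the west bank: 0M 0B; the east bank: 6M 4B)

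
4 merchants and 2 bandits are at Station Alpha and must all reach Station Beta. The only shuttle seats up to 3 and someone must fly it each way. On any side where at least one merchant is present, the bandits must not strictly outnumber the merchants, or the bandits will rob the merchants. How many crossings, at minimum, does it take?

5

Counting alone: each trip to Station Beta takes at most 3 across and each return brings at least 1 back, so after t trips out (and t−1 returns) at most 3t − (t−1) of the 6 are across; that first reaches 6 at t = 3, so at least 5 crossings are needed.
The plan below uses exactly 5 crossings, so it is optimal:
1. 2 bandits → Station Beta.  (Station Alpha: 4M 0B; Station Beta: 0M 2B)
2. 1 bandit ← Station Alpha.  (Station Alpha: 4M 1B; Station Beta: 0M 1B)
3. 2 merchants and 1 bandit → Station Beta.  (Station Alpha: 2M 0B; Station Beta: 2M 2B)
4. 1 bandit ← Station Alpha.  (Station Alpha: 2M 1B; Station Beta: 2M 1B)
5. 2 merchants and 1 bandit → Station Beta.  (Station Alpha: 0M 0B; Station Beta: 4M 2B)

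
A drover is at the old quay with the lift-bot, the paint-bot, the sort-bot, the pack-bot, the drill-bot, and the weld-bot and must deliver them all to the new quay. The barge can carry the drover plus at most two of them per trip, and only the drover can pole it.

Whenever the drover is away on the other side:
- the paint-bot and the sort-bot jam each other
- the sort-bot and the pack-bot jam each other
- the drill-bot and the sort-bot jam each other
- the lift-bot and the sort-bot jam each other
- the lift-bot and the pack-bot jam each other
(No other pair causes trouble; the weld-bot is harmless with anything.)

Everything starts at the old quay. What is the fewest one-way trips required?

9

Counting alone: the drover can take at most 2 across per trip to the new quay, so moving all 6 needs at least 3 loaded trips out, with a return between consecutive ones — at least 5 crossings.
The safety rule pushes this higher. Following every safe sequence of crossings, the most of the 6 that can be at the new quay as the barge arrives there on crossings 5, 7 is 4, 5 respectively — never all 6.
So no plan with fewer than 9 crossings exists, and this one achieves 9:
1. Drover goes to the new quay with the lift-bot and the sort-bot.  [the old quay: the drill-bot, the pack-bot, the paint-bot, the weld-bot | the new quay: the lift-bot, the sort-bot]
2. Drover goes back to the old quay with the lift-bot.  [the old quay: the drill-bot, the lift-bot, the pack-bot, the paint-bot, the weld-bot | the new quay: the sort-bot]
3. Drover goes to the new quay with the lift-bot and the paint-bot.  [the old quay: the drill-bot, the pack-bot, the weld-bot | the new quay: the lift-bot, the paint-bot, the sort-bot]
4. Drover goes back to the old quay with the sort-bot.  [the old quay: the drill-bot, the pack-bot, the sort-bot, the weld-bot | the new quay: the lift-bot, the paint-bot]
5. Drover goes to the new quay with the drill-bot and the sort-bot.  [the old quay: the pack-bot, the weld-bot | the new quay: the drill-bot, the lift-bot, the paint-bot, the sort-bot]
6. Drover goes back to the old quay with the sort-bot.  [the old quay: the pack-bot, the sort-bot, the weld-bot | the new quay: the drill-bot, the lift-bot, the paint-bot]
7. Drover goes to the new quay with the sort-bot and the weld-bot.  [the old quay: the pack-bot | the new quay: the drill-bot, the lift-bot, the paint-bot, the sort-bot, the weld-bot]
8. Drover goes back to the old quay with the sort-bot.  [the old quay: the pack-bot, the sort-bot | the new quay: the drill-bot, the lift-bot, the paint-bot, the weld-bot]
9. Drover goes to the new quay with the pack-bot and the sort-bot.  [the old quay: — | the new quay: the drill-bot, the lift-bot, the pack-bot, the paint-bot, the sort-bot, the weld-bot]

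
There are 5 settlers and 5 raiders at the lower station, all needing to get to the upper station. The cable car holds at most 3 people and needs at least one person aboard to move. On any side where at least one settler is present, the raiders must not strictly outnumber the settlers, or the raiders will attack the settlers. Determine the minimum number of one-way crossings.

Counting alone: each trip to the upper station takes at most 3 across and each return brings at least 1 back, so after t trips out (and t−1 returns) at most 3t − (t−1) of the 10 are across; that first reaches 10 at t = 5, so at least 9 crossings are needed.
The safety rule pushes this higher. Following every safe sequence of crossings, the most of the 10 that can be at the upper station as the cable car arrives there on crossing 9 is 9 — never all 10.
So no plan with fewer than 11 crossings exists, and this one achieves 11:
1. 2 raiders → the upper station.  (the lower station: 5S 3R; the upper station: 0S 2R)
2. 1 raider ← the lower station.  (the lower station: 5S 4R; the upper station: 0S 1R)
3. 3 raiders → the upper station.  (the lower station: 5S 1R; the upper station: 0S 4R)
4. 1 raider ← the lower station.  (the lower station: 5S 2R; the upper station: 0S 3R)
5. 3 settlers → the upper station.  (the lower station: 2S 2R; the upper station: 3S 3R)
6. 1 settler and 1 raider ← the lower station.  (the lower station: 3S 3R; the upper station: 2S 2R)
7. 3 settlers → the upper station.  (the lower station: 0S 3R; the upper station: 5S 2R)
8. 1 raider ← the lower station.  (the lower station: 0S 4R; the upper station: 5S 1R)
9. 2 raiders → the upper station.  (the lower station: 0S 2R; the upper station: 5S 3R)
10. 1 raider ← the lower station.  (the lower station: 0S 3R; the upper station: 5S 2R)
11. 3 raiders → the upper station.  (the lower station: 0S 0R; the upper station: 5S 5R)

11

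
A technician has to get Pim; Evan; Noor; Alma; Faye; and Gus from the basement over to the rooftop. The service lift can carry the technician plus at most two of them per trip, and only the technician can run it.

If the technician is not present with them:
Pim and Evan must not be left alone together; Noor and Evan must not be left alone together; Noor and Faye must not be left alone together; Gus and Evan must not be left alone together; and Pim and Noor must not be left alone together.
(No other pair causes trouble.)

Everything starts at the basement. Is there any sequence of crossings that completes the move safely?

1. Technician goes to the rooftop with Evan and Noor.
2. Technician goes back to the basement with Evan.
3. Technician goes to the rooftop with Gus and Pim.
4. Technician goes back to the basement with Pim.
5. Technician goes to the rooftop with Alma and Pim.
6. Technician goes back to the basement with Pim.
7. Technician goes to the rooftop with Faye and Pim.
8. Technician goes back to the basement with Noor.
9. Technician goes to the rooftop with Evan and Noor.

Yes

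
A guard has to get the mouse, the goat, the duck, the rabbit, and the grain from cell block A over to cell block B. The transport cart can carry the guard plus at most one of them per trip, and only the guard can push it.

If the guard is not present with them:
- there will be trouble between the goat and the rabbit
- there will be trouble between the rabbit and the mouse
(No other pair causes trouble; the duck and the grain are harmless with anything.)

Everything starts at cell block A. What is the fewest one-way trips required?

11

Counting alone: the guard can take at most 1 across per trip to cell block B, so moving all 5 needs at least 5 loaded trips out, with a return between consecutive ones — at least 9 crossings.
The safety rule pushes this higher. Following every safe sequence of crossings, the most of the 5 that can be at cell block B as the transport cart arrives there on crossing 9 is 4 — never all 5.
So no plan with fewer than 11 crossings exists, and this one achieves 11:
1. Guard goes to cell block B with the rabbit.
2. Guard goes back to cell block A alone.
3. Guard goes to cell block B with the mouse.
4. Guard goes back to cell block A with the rabbit.
5. Guard goes to cell block B with the goat.
6. Guard goes back to cell block A alone.
7. Guard goes to cell block B with the duck.
8. Guard goes back to cell block A alone.
9. Guard goes to cell block B with the grain.
10. Guard goes back to cell block A alone.
11. Guard goes to cell block B with the rabbit.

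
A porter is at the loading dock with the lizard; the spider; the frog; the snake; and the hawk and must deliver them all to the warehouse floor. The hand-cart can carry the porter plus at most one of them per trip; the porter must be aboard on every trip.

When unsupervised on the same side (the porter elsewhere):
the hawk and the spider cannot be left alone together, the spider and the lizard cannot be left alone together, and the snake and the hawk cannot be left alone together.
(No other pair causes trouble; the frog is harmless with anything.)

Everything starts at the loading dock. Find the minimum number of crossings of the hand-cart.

impossible

Whatever the first load, the items left behind include a forbidden pair without the porter. No opening move is safe, so no plan exists.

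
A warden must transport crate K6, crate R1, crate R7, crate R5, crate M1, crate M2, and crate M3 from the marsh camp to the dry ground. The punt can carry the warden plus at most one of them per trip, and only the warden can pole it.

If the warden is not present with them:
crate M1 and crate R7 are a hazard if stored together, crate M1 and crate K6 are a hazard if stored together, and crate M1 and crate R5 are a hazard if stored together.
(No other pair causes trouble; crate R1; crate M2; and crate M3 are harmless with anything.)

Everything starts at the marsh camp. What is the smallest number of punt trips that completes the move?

impossible

Following every safe sequence of crossings from the start, the most of the 7 that can be at the dry ground as the punt arrives there on crossings 1, 3, 5, 7, 9 is 1, 2, 3, 4, 5 respectively; the best ever achieved is 5 of 7.
From crossing 11 on, no configuration arises that was not already reachable earlier: only 72 distinct safe configurations (who is on which side, and where the punt is) can ever be reached, none of them has everyone across, and every continuation just revisits them. So no valid plan exists.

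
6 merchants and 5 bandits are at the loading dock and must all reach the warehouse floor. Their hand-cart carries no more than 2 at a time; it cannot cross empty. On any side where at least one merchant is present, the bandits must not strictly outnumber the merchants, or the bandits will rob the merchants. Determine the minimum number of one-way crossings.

Counting alone: each trip to the warehouse floor takes at most 2 across and each return brings at least 1 back, so after t trips out (and t−1 returns) at most 2t − (t−1) of the 11 are across; that first reaches 11 at t = 10, so at least 19 crossings are needed.
The plan below uses exactly 19 crossings, so it is optimal:
1. 2 bandits → the warehouse floor.  (the loading dock: 6M 3B; the warehouse floor: 0M 2B)
2. 1 bandit ← the loading dock.  (the loading dock: 6M 4B; the warehouse floor: 0M 1B)
3. 2 bandits → the warehouse floor.  (the loading dock: 6M 2B; the warehouse floor: 0M 3B)
4. 1 bandit ← the loading dock.  (the loading dock: 6M 3B; the warehouse floor: 0M 2B)
5. 2 merchants → the warehouse floor.  (the loading dock: 4M 3B; the warehouse floor: 2M 2B)
6. 1 bandit ← the loading dock.  (the loading dock: 4M 4B; the warehouse floor: 2M 1B)
7. 1 merchant and 1 bandit → the warehouse floor.  (the loading dock: 3M 3B; the warehouse floor: 3M 2B)
8. 1 merchant ← the loading dock.  (the loading dock: 4M 3B; the warehouse floor: 2M 2B)
9. 1 merchant and 1 bandit → the warehouse floor.  (the loading dock: 3M 2B; the warehouse floor: 3M 3B)
10. 1 bandit ← the loading dock.  (the loading dock: 3M 3B; the warehouse floor: 3M 2B)
11. 1 merchant and 1 bandit → the warehouse floor.  (the loading dock: 2M 2B; the warehouse floor: 4M 3B)
12. 1 merchant ← the loading dock.  (the loading dock: 3M 2B; the warehouse floor: 3M 3B)
13. 1 merchant and 1 bandit → the warehouse floor.  (the loading dock: 2M 1B; the warehouse floor: 4M 4B)
14. 1 bandit ← the loading dock.  (the loading dock: 2M 2B; the warehouse floor: 4M 3B)
15. 1 merchant and 1 bandit → the warehouse floor.  (the loading dock: 1M 1B; the warehouse floor: 5M 4B)
16. 1 merchant ← the loading dock.  (the loading dock: 2M 1B; the warehouse floor: 4M 4B)
17. 1 merchant and 1 bandit → the warehouse floor.  (the loading dock: 1M 0B; the warehouse floor: 5M 5B)
18. 1 bandit ← the loading dock.  (the loading dock: 1M 1B; the warehouse floor: 5M 4B)
19. 1 merchant and 1 bandit → the warehouse floor.  (the loading dock: 0M 0B; the warehouse floor: 6M 5B)

19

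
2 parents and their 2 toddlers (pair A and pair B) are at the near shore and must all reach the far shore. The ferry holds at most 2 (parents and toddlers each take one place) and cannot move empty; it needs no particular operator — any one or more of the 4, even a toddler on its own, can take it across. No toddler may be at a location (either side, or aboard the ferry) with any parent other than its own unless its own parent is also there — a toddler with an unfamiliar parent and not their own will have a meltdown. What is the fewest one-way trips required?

Counting alone: each trip to the far shore takes at most 2 across and each return brings at least 1 back, so after t trips out (and t−1 returns) at most 2t − (t−1) of the 4 are across; that first reaches 4 at t = 3, so at least 5 crossings are needed.
The plan below uses exactly 5 crossings, so it is optimal:
1. parent A and toddler A cross → the far shore.
2. parent A crosses ← the near shore.
3. parent A and parent B cross → the far shore.
4. parent B crosses ← the near shore.
5. parent B and toddler B cross → the far shore.

5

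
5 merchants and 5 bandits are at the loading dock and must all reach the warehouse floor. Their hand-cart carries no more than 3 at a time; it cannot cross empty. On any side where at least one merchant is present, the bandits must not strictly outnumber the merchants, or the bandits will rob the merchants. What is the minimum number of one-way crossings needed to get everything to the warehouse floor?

Counting alone: each trip to the warehouse floor takes at most 3 across and each return brings at least 1 back, so after t trips out (and t−1 returns) at most 3t − (t−1) of the 10 are across; that first reaches 10 at t = 5, so at least 9 crossings are needed.
The safety rule pushes this higher. Following every safe sequence of crossings, the most of the 10 that can be at the warehouse floor as the hand-cart arrives there on crossing 9 is 9 — never all 10.
So no plan with fewer than 11 crossings exists, and this one achieves 11:
1. 2 bandits → the warehouse floor.  (the loading dock: 5M 3B; the warehouse floor: 0M 2B)
2. 1 bandit ← the loading dock.  (the loading dock: 5M 4B; the warehouse floor: 0M 1B)
3. 3 bandits → the warehouse floor.  (the loading dock: 5M 1B; the warehouse floor: 0M 4B)
4. 1 bandit ← the loading dock.  (the loading dock: 5M 2B; the warehouse floor: 0M 3B)
5. 3 merchants → the warehouse floor.  (the loading dock: 2M 2B; the warehouse floor: 3M 3B)
6. 1 merchant and 1 bandit ← the loading dock.  (the loading dock: 3M 3B; the warehouse floor: 2M 2B)
7. 3 merchants → the warehouse floor.  (the loading dock: 0M 3B; the warehouse floor: 5M 2B)
8. 1 bandit ← the loading dock.  (the loading dock: 0M 4B; the warehouse floor: 5M 1B)
9. 2 bandits → the warehouse floor.  (the loading dock: 0M 2B; the warehouse floor: 5M 3B)
10. 1 bandit ← the loading dock.  (the loading dock: 0M 3B; the warehouse floor: 5M 2B)
11. 3 bandits → the warehouse floor.  (the loading dock: 0M 0B; the warehouse floor: 5M 5B)

11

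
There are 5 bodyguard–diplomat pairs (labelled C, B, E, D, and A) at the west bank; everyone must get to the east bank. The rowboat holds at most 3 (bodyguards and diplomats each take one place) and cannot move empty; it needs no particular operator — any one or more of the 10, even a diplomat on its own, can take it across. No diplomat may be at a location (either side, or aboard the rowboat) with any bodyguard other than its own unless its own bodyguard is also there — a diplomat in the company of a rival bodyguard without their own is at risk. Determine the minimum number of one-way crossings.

Counting alone: each trip to the east bank takes at most 3 across and each return brings at least 1 back, so after t trips out (and t−1 returns) at most 3t − (t−1) of the 10 are across; that first reaches 10 at t = 5, so at least 9 crossings are needed.
The safety rule pushes this higher. Following every safe sequence of crossings, the most of the 10 that can be at the east bank as the rowboat arrives there on crossing 9 is 9 — never all 10.
So no plan with fewer than 11 crossings exists, and this one achieves 11:
1. bodyguard C and diplomat C cross → the east bank.
2. bodyguard C crosses ← the west bank.
3. diplomat B, diplomat D, and diplomat E cross → the east bank.
4. diplomat C crosses ← the west bank.
5. bodyguard B, bodyguard D, and bodyguard E cross → the east bank.
6. bodyguard B and diplomat B cross ← the west bank.
7. bodyguard A, bodyguard B, and bodyguard C cross → the east bank.
8. diplomat E crosses ← the west bank.
9. diplomat B and diplomat C cross → the east bank.
10. diplomat C crosses ← the west bank.
11. diplomat A, diplomat C, and diplomat E cross → the east bank.

11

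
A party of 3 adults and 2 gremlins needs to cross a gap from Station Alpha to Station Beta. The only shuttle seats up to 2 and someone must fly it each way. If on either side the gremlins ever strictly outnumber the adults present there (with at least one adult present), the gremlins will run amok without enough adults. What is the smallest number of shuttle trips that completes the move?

7

Counting alone: each trip to Station Beta takes at most 2 across and each return brings at least 1 back, so after t trips out (and t−1 returns) at most 2t − (t−1) of the 5 are across; that first reaches 5 at t = 4, so at least 7 crossings are needed.
The plan below uses exactly 7 crossings, so it is optimal:
1. 2 gremlins → Station Beta.  (Station Alpha: 3A 0G; Station Beta: 0A 2G)
2. 1 gremlin ← Station Alpha.  (Station Alpha: 3A 1G; Station Beta: 0A 1G)
3. 2 adults → Station Beta.  (Station Alpha: 1A 1G; Station Beta: 2A 1G)
4. 1 adult ← Station Alpha.  (Station Alpha: 2A 1G; Station Beta: 1A 1G)
5. 1 adult and 1 gremlin → Station Beta.  (Station Alpha: 1A 0G; Station Beta: 2A 2G)
6. 1 gremlin ← Station Alpha.  (Station Alpha: 1A 1G; Station Beta: 2A 1G)
7. 1 adult and 1 gremlin → Station Beta.  (Station Alpha: 0A 0G; Station Beta: 3A 2G)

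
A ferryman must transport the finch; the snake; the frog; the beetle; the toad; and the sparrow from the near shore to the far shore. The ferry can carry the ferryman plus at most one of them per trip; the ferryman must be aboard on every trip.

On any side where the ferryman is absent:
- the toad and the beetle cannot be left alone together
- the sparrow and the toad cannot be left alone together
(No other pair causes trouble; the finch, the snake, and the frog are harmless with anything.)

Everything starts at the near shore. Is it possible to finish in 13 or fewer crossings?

Yes — this plan uses 13 crossings (≤ 13):
1. Ferryman goes to the far shore with the toad.
2. Ferryman goes back to the near shore alone.
3. Ferryman goes to the far shore with the finch.
4. Ferryman goes back to the near shore alone.
5. Ferryman goes to the far shore with the snake.
6. Ferryman goes back to the near shore alone.
7. Ferryman goes to the far shore with the frog.
8. Ferryman goes back to the near shore alone.
9. Ferryman goes to the far shore with the beetle.
10. Ferryman goes back to the near shore with the toad.
11. Ferryman goes to the far shore with the sparrow.
12. Ferryman goes back to the near shore alone.
13. Ferryman goes to the far shore with the toad.

Yes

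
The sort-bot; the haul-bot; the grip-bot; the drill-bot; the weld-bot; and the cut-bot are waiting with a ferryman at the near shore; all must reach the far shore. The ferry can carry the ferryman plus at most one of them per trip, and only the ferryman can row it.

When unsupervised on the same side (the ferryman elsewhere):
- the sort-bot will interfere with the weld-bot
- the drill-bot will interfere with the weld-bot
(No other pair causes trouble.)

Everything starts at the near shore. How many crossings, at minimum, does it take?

Counting alone: the ferryman can take at most 1 across per trip to the far shore, so moving all 6 needs at least 6 loaded trips out, with a return between consecutive ones — at least 11 crossings.
The safety rule pushes this higher. Following every safe sequence of crossings, the most of the 6 that can be at the far shore as the ferry arrives there on crossing 11 is 5 — never all 6.
So no plan with fewer than 13 crossings exists, and this one achieves 13:
1. Ferryman goes to the far shore with the weld-bot.
2. Ferryman goes back to the near shore alone.
3. Ferryman goes to the far shore with the sort-bot.
4. Ferryman goes back to the near shore with the weld-bot.
5. Ferryman goes to the far shore with the drill-bot.
6. Ferryman goes back to the near shore alone.
7. Ferryman goes to the far shore with the haul-bot.
8. Ferryman goes back to the near shore alone.
9. Ferryman goes to the far shore with the grip-bot.
10. Ferryman goes back to the near shore alone.
11. Ferryman goes to the far shore with the cut-bot.
12. Ferryman goes back to the near shore alone.
13. Ferryman goes to the far shore with the weld-bot.

13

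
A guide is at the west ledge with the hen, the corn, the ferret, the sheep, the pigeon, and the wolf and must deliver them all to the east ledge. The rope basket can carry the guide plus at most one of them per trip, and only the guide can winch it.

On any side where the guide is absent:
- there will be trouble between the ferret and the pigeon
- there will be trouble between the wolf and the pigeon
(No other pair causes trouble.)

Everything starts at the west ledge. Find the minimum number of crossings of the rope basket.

13

Counting alone: the guide can take at most 1 across per trip to the east ledge, so moving all 6 needs at least 6 loaded trips out, with a return between consecutive ones — at least 11 crossings.
The safety rule pushes this higher. Following every safe sequence of crossings, the most of the 6 that can be at the east ledge as the rope basket arrives there on crossing 11 is 5 — never all 6.
So no plan with fewer than 13 crossings exists, and this one achieves 13:
1. Guide goes to the east ledge with the pigeon.  [the west ledge: the corn, the ferret, the hen, the sheep, the wolf | the east ledge: the pigeon]
2. Guide goes back to the west ledge alone.  [the west ledge: the corn, the ferret, the hen, the sheep, the wolf | the east ledge: the pigeon]
3. Guide goes to the east ledge with the hen.  [the west ledge: the corn, the ferret, the sheep, the wolf | the east ledge: the hen, the pigeon]
4. Guide goes back to the west ledge alone.  [the west ledge: the corn, the ferret, the sheep, the wolf | the east ledge: the hen, the pigeon]
5. Guide goes to the east ledge with the corn.  [the west ledge: the ferret, the sheep, the wolf | the east ledge: the corn, the hen, the pigeon]
6. Guide goes back to the west ledge alone.  [the west ledge: the ferret, the sheep, the wolf | the east ledge: the corn, the hen, the pigeon]
7. Guide goes to the east ledge with the ferret.  [the west ledge: the sheep, the wolf | the east ledge: the corn, the ferret, the hen, the pigeon]
8. Guide goes back to the west ledge with the pigeon.  [the west ledge: the pigeon, the sheep, the wolf | the east ledge: the corn, the ferret, the hen]
9. Guide goes to the east ledge with the wolf.  [the west ledge: the pigeon, the sheep | the east ledge: the corn, the ferret, the hen, the wolf]
10. Guide goes back to the west ledge alone.  [the west ledge: the pigeon, the sheep | the east ledge: the corn, the ferret, the hen, the wolf]
11. Guide goes to the east ledge with the sheep.  [the west ledge: the pigeon | the east ledge: the corn, the ferret, the hen, the sheep, the wolf]
12. Guide goes back to the west ledge alone.  [the west ledge: the pigeon | the east ledge: the corn, the ferret, the hen, the sheep, the wolf]
13. Guide goes to the east ledge with the pigeon.  [the west ledge: — | the east ledge: the corn, the ferret, the hen, the pigeon, the sheep, the wolf]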